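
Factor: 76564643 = 76564643^1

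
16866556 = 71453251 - 54586695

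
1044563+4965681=6010244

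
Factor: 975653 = 7^1 * 37^1*3767^1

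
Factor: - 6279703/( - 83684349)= 3^( - 2 )*7^(-1)* 1328323^( - 1 )*6279703^1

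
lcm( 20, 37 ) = 740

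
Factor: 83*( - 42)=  - 3486= -2^1*3^1 * 7^1*83^1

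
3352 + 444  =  3796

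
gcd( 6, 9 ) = 3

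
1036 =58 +978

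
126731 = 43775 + 82956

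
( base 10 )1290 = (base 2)10100001010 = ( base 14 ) 682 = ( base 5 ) 20130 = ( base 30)1d0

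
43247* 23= 994681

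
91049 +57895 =148944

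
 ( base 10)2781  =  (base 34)2dr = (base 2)101011011101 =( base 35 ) 29g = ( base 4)223131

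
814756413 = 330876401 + 483880012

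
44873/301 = 149 + 24/301 = 149.08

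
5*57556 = 287780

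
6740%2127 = 359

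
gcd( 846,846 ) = 846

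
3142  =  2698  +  444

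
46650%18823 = 9004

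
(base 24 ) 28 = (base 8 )70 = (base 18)32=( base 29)1r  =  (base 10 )56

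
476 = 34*14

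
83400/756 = 6950/63 = 110.32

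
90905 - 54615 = 36290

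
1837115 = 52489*35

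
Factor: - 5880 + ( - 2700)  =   - 8580  =  - 2^2*3^1*5^1 * 11^1*13^1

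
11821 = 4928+6893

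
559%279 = 1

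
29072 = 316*92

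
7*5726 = 40082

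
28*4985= 139580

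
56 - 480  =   - 424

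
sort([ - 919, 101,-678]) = [-919, - 678, 101 ] 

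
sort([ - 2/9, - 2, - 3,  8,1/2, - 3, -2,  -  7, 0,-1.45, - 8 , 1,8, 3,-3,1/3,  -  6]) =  [ -8, - 7, - 6 , - 3 ,-3, -3,  -  2, - 2 , - 1.45, - 2/9, 0, 1/3, 1/2,1, 3, 8,8]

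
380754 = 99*3846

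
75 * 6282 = 471150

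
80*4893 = 391440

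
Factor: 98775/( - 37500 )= - 1317/500=   -2^( - 2 )*3^1*5^ ( - 3 )*439^1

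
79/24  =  3 + 7/24 = 3.29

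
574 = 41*14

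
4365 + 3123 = 7488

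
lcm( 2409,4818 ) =4818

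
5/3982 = 5/3982 = 0.00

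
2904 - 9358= - 6454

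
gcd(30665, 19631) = 1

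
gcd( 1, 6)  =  1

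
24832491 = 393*63187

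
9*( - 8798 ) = - 79182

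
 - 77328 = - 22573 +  - 54755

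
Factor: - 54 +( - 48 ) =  - 2^1*3^1*17^1 = - 102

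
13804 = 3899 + 9905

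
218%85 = 48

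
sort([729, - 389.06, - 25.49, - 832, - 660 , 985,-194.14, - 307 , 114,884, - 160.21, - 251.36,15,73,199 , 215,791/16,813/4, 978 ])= [ - 832, - 660,-389.06  , - 307, - 251.36, - 194.14, - 160.21, - 25.49,15, 791/16,73, 114, 199,813/4,215,729,884,978 , 985 ] 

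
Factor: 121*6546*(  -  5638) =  - 2^2*3^1 *11^2*1091^1*2819^1 = -  4465668108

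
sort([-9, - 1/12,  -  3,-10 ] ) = [ - 10,-9,-3, - 1/12] 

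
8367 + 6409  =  14776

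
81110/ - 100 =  - 8111/10 = - 811.10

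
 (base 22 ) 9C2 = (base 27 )695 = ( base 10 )4622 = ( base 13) 2147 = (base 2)1001000001110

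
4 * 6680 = 26720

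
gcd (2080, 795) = 5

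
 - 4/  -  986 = 2/493 = 0.00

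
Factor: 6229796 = 2^2*19^1 * 81971^1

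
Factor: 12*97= 1164 = 2^2*3^1*97^1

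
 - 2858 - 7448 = - 10306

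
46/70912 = 23/35456= 0.00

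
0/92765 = 0 = 0.00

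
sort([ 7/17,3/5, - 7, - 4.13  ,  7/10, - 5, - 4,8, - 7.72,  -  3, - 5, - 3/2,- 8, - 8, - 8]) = [ - 8, - 8, - 8, - 7.72,  -  7, - 5,-5, - 4.13, - 4, - 3, - 3/2, 7/17, 3/5, 7/10,8 ]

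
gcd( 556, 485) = 1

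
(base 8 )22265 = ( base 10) 9397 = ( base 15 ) 2BB7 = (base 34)84D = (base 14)35d3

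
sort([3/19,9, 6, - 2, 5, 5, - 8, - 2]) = [-8 , - 2,-2,  3/19,5, 5, 6, 9]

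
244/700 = 61/175 = 0.35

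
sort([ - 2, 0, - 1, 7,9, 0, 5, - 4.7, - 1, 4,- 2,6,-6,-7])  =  [ - 7, - 6,-4.7, - 2, - 2  , - 1,  -  1, 0, 0,4, 5, 6, 7,  9 ]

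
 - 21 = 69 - 90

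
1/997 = 1/997  =  0.00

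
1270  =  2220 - 950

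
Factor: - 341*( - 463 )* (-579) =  - 3^1*11^1*31^1*193^1 * 463^1 = - 91414257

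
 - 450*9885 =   -  4448250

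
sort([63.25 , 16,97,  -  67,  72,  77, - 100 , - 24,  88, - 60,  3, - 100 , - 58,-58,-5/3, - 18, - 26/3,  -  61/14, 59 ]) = [ - 100 , - 100, -67,-60, - 58, - 58 ,  -  24, -18 ,-26/3  , - 61/14 ,-5/3, 3 , 16 , 59 , 63.25 , 72,  77, 88, 97]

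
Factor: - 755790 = -2^1*3^1 * 5^1*7^1*59^1*61^1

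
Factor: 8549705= 5^1*1709941^1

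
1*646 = 646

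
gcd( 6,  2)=2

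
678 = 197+481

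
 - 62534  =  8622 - 71156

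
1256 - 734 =522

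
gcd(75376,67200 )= 112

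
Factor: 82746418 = 2^1*613^1*67493^1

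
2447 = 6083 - 3636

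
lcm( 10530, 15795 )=31590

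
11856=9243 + 2613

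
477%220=37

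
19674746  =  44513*442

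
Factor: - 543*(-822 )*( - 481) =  -2^1*3^2*13^1*37^1*137^1*181^1= - 214692426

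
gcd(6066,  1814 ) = 2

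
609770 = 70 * 8711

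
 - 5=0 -5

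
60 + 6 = 66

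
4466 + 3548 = 8014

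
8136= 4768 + 3368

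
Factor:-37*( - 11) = 407 = 11^1*37^1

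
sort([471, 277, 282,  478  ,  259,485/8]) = [485/8, 259 , 277, 282,471, 478]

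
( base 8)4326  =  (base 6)14250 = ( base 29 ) 2k0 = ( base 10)2262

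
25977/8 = 3247+1/8 = 3247.12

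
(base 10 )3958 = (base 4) 331312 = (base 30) 4bs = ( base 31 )43l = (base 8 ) 7566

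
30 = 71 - 41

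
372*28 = 10416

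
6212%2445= 1322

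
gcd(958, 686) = 2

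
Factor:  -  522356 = -2^2*130589^1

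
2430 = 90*27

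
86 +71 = 157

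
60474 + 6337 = 66811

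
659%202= 53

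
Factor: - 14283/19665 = -3^1*5^(-1)*19^( - 1 )*23^1 = - 69/95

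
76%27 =22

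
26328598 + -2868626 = 23459972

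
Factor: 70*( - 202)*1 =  - 14140 =- 2^2*5^1*7^1*101^1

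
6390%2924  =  542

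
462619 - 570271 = -107652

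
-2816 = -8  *352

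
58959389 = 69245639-10286250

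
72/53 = 1 + 19/53  =  1.36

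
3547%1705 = 137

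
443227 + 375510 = 818737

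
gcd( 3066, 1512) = 42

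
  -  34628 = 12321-46949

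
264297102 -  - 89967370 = 354264472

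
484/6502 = 242/3251 = 0.07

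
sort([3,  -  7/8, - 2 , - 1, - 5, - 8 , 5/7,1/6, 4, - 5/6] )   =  [ - 8,-5, - 2, - 1, - 7/8, - 5/6,1/6,5/7,3,  4]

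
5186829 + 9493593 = 14680422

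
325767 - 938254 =-612487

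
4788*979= 4687452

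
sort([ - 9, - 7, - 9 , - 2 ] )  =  [ - 9, - 9,- 7, - 2 ] 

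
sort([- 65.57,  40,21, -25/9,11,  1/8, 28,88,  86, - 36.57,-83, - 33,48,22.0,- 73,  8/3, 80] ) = [-83,  -  73,-65.57, - 36.57,- 33, - 25/9, 1/8,8/3,11,  21, 22.0, 28,  40,48,80, 86,88]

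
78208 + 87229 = 165437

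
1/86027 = 1/86027= 0.00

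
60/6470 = 6/647= 0.01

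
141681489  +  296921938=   438603427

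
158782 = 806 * 197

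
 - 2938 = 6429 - 9367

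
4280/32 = 535/4  =  133.75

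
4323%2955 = 1368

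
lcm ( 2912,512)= 46592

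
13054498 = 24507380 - 11452882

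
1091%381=329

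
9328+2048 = 11376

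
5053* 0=0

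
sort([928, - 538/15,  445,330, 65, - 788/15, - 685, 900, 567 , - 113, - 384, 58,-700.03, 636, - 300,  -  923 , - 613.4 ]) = [-923, - 700.03, - 685 , - 613.4, - 384, - 300,- 113 ,  -  788/15, - 538/15,58, 65, 330,445,567,636,900, 928]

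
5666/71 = 79 + 57/71=   79.80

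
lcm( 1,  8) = 8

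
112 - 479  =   - 367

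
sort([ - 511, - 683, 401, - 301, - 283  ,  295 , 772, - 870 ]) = [ - 870, - 683,-511, - 301, - 283, 295 , 401,772] 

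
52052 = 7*7436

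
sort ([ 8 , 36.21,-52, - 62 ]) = [-62, - 52,8, 36.21 ]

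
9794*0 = 0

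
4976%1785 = 1406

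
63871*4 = 255484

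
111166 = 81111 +30055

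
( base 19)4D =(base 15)5e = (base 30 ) 2T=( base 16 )59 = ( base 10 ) 89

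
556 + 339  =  895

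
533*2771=1476943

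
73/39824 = 73/39824 = 0.00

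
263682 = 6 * 43947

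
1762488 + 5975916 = 7738404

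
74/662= 37/331 = 0.11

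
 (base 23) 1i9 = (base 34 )S0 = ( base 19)2C2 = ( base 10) 952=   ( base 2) 1110111000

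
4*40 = 160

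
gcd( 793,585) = 13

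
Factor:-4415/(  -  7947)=3^( - 2 )*5^1=5/9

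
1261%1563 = 1261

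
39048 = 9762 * 4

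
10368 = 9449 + 919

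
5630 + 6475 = 12105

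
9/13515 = 3/4505 = 0.00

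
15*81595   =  1223925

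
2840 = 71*40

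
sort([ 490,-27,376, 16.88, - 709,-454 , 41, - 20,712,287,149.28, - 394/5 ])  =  [-709,-454 , - 394/5, - 27,- 20 , 16.88,41, 149.28, 287,376, 490 , 712]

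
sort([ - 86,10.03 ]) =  [ - 86, 10.03 ] 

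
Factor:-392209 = - 392209^1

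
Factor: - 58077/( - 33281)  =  3^5*23^( - 1 )*239^1*1447^(-1 ) 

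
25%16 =9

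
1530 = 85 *18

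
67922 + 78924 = 146846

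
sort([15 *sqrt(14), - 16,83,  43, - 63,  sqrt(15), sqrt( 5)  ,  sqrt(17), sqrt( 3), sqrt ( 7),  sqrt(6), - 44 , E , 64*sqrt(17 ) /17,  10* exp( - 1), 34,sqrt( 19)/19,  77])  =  [ - 63, - 44, - 16,sqrt ( 19)/19 , sqrt( 3), sqrt( 5), sqrt( 6),sqrt ( 7),E, 10*exp (-1),sqrt (15),sqrt(17 ),64*sqrt(17 )/17, 34, 43,15*sqrt(14), 77,83 ]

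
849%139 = 15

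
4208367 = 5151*817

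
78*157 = 12246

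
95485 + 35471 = 130956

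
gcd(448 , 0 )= 448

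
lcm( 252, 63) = 252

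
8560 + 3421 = 11981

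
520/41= 12 + 28/41 = 12.68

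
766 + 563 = 1329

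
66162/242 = 33081/121 = 273.40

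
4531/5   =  4531/5 = 906.20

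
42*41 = 1722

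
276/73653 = 92/24551 = 0.00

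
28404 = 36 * 789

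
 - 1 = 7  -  8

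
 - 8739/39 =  - 2913/13 =- 224.08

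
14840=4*3710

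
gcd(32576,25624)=8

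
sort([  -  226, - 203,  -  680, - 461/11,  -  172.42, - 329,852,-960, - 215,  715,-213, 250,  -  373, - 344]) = [ - 960,  -  680, -373, - 344,-329,- 226,- 215 , - 213, - 203, - 172.42 , - 461/11, 250, 715,  852 ]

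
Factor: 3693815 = 5^1*347^1*2129^1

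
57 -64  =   -7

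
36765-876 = 35889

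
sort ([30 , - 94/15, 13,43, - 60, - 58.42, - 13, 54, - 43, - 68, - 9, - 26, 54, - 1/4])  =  [ - 68, - 60, - 58.42,-43,-26,  -  13, - 9, - 94/15 , - 1/4,13,30, 43,54 , 54]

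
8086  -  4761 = 3325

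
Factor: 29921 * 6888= 206095848 = 2^3 * 3^1* 7^1 * 41^1*29921^1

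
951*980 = 931980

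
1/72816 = 1/72816 = 0.00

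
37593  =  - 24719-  - 62312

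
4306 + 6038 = 10344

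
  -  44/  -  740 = 11/185  =  0.06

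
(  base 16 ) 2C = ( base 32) 1c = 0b101100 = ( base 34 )1a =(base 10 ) 44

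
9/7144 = 9/7144 = 0.00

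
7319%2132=923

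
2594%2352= 242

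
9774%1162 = 478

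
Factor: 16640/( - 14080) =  - 13/11 =- 11^ ( - 1 )*13^1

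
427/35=61/5 =12.20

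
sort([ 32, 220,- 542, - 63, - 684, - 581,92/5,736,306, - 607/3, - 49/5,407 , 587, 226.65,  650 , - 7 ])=[ - 684, - 581 ,  -  542, - 607/3, - 63, - 49/5, - 7,92/5,32, 220,226.65,306, 407,587 , 650,736]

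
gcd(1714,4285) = 857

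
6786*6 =40716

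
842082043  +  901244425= 1743326468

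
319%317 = 2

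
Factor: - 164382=  -  2^1*3^1*27397^1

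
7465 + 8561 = 16026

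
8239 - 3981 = 4258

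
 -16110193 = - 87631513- -71521320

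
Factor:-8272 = -2^4*11^1*47^1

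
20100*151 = 3035100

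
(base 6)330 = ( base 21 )60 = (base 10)126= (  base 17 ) 77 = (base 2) 1111110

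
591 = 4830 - 4239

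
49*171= 8379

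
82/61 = 82/61 = 1.34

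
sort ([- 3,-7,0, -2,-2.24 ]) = [-7, - 3,  -  2.24, - 2,  0 ]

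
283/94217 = 283/94217 = 0.00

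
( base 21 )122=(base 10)485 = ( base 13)2B4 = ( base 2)111100101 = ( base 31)fk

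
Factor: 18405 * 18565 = 341688825  =  3^2 * 5^2*47^1* 79^1 * 409^1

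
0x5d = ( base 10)93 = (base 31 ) 30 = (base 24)3L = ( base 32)2t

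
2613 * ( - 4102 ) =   -  10718526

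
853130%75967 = 17493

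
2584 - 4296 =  - 1712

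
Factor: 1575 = 3^2 * 5^2 * 7^1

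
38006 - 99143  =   - 61137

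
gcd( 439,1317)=439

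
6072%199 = 102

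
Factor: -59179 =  - 23^1*31^1 * 83^1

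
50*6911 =345550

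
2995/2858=2995/2858 =1.05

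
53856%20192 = 13472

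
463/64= 7 + 15/64 = 7.23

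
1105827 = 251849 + 853978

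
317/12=26 + 5/12 = 26.42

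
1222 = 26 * 47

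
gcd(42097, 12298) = 473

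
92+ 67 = 159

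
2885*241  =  695285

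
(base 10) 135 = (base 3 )12000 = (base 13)a5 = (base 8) 207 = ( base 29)4J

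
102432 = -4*( - 25608) 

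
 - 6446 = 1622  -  8068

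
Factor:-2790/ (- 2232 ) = 5/4=2^( - 2)*5^1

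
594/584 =1 + 5/292   =  1.02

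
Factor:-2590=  - 2^1*5^1 * 7^1* 37^1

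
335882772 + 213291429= 549174201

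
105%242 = 105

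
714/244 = 357/122 = 2.93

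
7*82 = 574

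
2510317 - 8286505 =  - 5776188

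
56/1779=56/1779= 0.03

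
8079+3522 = 11601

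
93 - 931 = -838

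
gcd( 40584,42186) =534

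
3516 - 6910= - 3394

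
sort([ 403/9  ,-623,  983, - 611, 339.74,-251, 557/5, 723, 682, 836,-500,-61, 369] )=[  -  623, - 611, - 500,  -  251,-61,  403/9 , 557/5, 339.74, 369, 682, 723,836 , 983 ]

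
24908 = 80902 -55994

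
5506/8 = 2753/4 = 688.25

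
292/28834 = 146/14417 =0.01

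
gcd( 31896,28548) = 36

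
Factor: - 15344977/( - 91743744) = 2^(-9 )*3^ ( - 1)*61^1*107^1*2351^1*59729^(- 1 )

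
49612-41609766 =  - 41560154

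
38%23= 15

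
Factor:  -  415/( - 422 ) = 2^( - 1 )  *5^1*83^1 * 211^ ( - 1 )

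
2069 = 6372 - 4303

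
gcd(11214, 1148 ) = 14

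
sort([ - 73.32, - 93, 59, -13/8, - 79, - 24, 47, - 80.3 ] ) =[ - 93, - 80.3,- 79, - 73.32,  -  24, - 13/8,47,59] 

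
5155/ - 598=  - 9+227/598 = - 8.62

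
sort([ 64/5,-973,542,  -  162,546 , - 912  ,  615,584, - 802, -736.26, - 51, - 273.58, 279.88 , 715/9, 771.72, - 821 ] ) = [- 973, - 912,  -  821,  -  802, - 736.26, - 273.58, - 162 , - 51,  64/5 , 715/9,279.88,  542, 546, 584,615,  771.72]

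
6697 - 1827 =4870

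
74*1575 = 116550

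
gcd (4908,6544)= 1636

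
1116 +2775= 3891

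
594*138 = 81972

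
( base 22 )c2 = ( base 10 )266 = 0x10a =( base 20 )D6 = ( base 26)A6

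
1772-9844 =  - 8072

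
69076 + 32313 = 101389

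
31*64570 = 2001670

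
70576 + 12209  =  82785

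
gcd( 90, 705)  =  15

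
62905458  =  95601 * 658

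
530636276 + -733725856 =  - 203089580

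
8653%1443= 1438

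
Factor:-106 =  - 2^1*53^1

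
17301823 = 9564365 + 7737458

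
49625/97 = 511 + 58/97= 511.60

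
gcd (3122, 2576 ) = 14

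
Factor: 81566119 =17^1*23^1*208609^1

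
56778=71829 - 15051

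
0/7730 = 0 = 0.00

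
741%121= 15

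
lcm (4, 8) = 8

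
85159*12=1021908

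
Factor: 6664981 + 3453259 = 2^5 *5^1*11^1*5749^1 = 10118240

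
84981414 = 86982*977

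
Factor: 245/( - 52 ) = - 2^( - 2)*5^1*7^2 * 13^( - 1)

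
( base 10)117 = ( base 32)3l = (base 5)432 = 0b1110101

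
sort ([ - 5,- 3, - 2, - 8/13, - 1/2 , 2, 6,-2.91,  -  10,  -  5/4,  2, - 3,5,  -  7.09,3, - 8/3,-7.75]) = [ - 10,  -  7.75 ,-7.09, - 5, - 3, - 3, - 2.91, - 8/3, -2, - 5/4, - 8/13,  -  1/2 , 2, 2, 3, 5 , 6 ] 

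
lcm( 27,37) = 999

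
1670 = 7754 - 6084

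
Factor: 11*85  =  935 = 5^1*11^1*17^1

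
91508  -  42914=48594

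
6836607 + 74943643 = 81780250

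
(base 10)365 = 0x16D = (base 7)1031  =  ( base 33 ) b2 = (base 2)101101101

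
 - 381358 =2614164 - 2995522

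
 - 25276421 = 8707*( - 2903) 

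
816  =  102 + 714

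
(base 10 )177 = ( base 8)261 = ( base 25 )72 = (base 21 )89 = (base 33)5c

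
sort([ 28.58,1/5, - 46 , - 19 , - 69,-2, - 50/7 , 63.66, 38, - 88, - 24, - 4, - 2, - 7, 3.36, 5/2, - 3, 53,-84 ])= [ - 88  , - 84,-69 , - 46, -24 ,- 19,-50/7, - 7, - 4, - 3,  -  2, - 2,1/5, 5/2,3.36,  28.58,38, 53,63.66] 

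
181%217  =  181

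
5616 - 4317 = 1299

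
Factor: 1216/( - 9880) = -8/65 = -  2^3 * 5^(- 1)* 13^( - 1)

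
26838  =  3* 8946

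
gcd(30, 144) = 6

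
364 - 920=-556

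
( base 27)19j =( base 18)311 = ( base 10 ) 991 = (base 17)375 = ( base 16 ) 3df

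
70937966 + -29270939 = 41667027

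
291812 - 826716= - 534904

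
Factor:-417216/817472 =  - 3^1 * 41^1*241^( - 1) =- 123/241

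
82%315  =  82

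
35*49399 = 1728965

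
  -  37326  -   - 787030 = 749704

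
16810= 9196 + 7614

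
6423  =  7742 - 1319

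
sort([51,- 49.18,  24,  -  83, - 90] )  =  [ - 90,-83, - 49.18,  24,51 ]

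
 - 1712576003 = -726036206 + -986539797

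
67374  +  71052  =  138426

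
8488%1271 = 862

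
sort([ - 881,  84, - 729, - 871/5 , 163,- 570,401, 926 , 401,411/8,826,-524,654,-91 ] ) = [  -  881,-729, - 570, - 524 , - 871/5,  -  91 , 411/8, 84,163 , 401, 401,  654, 826,926] 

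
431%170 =91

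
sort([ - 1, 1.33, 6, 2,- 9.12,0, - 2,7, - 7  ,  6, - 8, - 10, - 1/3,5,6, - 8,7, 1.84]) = [ - 10, - 9.12, - 8, - 8, - 7, - 2  ,  -  1, - 1/3,0, 1.33, 1.84, 2, 5, 6,6,6,7,7 ]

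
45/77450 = 9/15490= 0.00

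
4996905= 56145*89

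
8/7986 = 4/3993 = 0.00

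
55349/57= 55349/57 = 971.04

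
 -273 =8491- 8764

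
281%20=1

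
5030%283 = 219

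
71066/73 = 973 + 37/73 = 973.51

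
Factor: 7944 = 2^3*3^1 * 331^1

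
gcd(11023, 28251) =73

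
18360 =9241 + 9119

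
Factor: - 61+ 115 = 54 = 2^1 * 3^3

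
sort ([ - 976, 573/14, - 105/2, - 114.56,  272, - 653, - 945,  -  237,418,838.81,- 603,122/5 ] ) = [ - 976, - 945, - 653, - 603, - 237, - 114.56,-105/2, 122/5, 573/14,272, 418,838.81]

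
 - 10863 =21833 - 32696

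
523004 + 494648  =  1017652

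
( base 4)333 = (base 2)111111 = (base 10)63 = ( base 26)2B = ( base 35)1s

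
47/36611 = 47/36611 = 0.00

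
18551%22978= 18551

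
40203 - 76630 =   -  36427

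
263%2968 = 263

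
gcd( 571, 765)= 1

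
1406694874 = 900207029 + 506487845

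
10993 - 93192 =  - 82199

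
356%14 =6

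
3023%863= 434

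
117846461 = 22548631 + 95297830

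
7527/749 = 7527/749 = 10.05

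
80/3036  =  20/759=0.03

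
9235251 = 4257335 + 4977916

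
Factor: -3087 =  - 3^2* 7^3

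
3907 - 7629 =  - 3722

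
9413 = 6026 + 3387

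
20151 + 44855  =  65006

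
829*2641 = 2189389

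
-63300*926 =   -  58615800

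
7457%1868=1853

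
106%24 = 10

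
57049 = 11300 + 45749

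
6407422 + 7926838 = 14334260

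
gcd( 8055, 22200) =15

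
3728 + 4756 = 8484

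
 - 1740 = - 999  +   - 741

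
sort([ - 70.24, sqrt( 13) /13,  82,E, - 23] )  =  [ - 70.24, - 23,sqrt( 13) /13,E,82]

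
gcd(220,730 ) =10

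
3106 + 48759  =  51865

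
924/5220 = 77/435 = 0.18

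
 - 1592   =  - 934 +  - 658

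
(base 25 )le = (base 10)539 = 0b1000011011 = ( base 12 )38B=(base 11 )450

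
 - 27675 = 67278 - 94953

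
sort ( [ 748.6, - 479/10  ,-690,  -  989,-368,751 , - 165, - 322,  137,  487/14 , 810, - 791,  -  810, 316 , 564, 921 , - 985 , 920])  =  [  -  989, - 985, - 810, - 791, - 690, - 368,-322,-165,  -  479/10,487/14,137,  316, 564, 748.6,751,810,920,921]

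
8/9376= 1/1172=0.00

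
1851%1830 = 21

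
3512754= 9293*378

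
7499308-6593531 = 905777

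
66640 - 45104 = 21536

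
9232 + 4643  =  13875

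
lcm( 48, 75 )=1200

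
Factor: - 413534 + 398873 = - 3^4 * 181^1 = - 14661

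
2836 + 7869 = 10705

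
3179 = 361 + 2818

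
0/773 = 0   =  0.00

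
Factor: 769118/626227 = 802/653  =  2^1 * 401^1 * 653^(-1)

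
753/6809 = 753/6809 = 0.11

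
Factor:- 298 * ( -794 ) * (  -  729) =  -  2^2 * 3^6 * 149^1 * 397^1 = - 172490148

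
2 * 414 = 828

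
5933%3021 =2912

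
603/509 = 1 + 94/509 = 1.18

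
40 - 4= 36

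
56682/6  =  9447 = 9447.00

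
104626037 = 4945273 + 99680764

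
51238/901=56+46/53 = 56.87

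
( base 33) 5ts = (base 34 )5j4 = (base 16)191e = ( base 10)6430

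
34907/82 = 34907/82 = 425.70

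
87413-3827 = 83586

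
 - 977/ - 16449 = 977/16449 = 0.06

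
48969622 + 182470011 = 231439633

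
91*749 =68159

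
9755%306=269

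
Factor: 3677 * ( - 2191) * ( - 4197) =3^1 * 7^1*313^1*1399^1*3677^1 = 33812320479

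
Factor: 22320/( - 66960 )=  - 3^( - 1)  =  - 1/3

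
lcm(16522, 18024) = 198264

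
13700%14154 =13700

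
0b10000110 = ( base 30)4e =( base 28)4m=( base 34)3W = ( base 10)134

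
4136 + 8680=12816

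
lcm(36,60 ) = 180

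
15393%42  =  21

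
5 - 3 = 2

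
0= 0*(-6132) 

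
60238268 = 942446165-882207897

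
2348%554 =132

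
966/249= 3  +  73/83= 3.88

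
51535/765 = 10307/153=67.37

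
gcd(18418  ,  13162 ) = 2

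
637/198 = 3 + 43/198  =  3.22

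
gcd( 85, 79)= 1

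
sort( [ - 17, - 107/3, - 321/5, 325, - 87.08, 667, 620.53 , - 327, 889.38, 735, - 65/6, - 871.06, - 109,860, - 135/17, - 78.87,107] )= [ - 871.06, - 327, - 109, - 87.08, - 78.87, - 321/5,-107/3, - 17, - 65/6, - 135/17,107, 325,620.53,667, 735, 860,889.38]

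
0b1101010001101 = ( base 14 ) 2697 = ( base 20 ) gjh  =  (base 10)6797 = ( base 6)51245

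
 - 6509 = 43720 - 50229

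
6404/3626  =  3202/1813=1.77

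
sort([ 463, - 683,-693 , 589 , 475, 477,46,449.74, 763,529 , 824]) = [ - 693, - 683, 46,449.74, 463, 475,477,529,589,763,  824]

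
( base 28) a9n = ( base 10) 8115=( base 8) 17663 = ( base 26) C03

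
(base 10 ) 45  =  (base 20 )25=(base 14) 33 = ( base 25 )1k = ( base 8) 55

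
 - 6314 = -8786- - 2472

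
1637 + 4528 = 6165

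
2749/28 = 98  +  5/28 = 98.18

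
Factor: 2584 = 2^3* 17^1*19^1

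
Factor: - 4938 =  - 2^1*3^1*823^1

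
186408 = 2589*72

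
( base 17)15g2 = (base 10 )6632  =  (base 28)8CO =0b1100111101000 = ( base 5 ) 203012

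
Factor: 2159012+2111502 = 2^1*47^1 *181^1*251^1 = 4270514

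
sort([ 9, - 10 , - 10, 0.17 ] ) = [ - 10, - 10, 0.17, 9 ] 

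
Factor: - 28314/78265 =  - 2574/7115 = - 2^1  *3^2*5^( - 1)*11^1*13^1*1423^( - 1 ) 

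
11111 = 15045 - 3934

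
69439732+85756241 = 155195973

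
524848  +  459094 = 983942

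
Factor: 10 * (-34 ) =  - 340 = - 2^2 * 5^1 * 17^1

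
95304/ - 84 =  - 7942/7 =-  1134.57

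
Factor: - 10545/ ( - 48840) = 19/88 = 2^( - 3)*11^ (  -  1)*19^1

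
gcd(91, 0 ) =91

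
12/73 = 12/73 = 0.16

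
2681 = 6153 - 3472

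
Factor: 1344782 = 2^1*19^1*43^1*823^1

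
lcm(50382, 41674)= 3375594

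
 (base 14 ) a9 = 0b10010101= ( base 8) 225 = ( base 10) 149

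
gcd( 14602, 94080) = 98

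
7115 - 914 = 6201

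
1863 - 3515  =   - 1652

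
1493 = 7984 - 6491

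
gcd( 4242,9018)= 6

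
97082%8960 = 7482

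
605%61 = 56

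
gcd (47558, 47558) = 47558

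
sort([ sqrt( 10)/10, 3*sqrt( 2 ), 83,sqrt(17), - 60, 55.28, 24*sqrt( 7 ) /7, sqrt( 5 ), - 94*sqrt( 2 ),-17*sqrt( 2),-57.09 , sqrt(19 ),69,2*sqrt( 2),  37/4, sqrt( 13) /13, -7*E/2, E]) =[ - 94  *sqrt( 2) , - 60,-57.09, - 17 * sqrt(2 ), - 7* E/2, sqrt(13) /13, sqrt(10)/10,sqrt(5), E,2*sqrt( 2 ),sqrt( 17), 3*sqrt(2 ),sqrt(19), 24*sqrt( 7)/7,  37/4, 55.28, 69, 83 ]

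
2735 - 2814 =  - 79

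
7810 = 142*55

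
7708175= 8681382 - 973207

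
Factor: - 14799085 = -5^1 * 7^1*547^1 * 773^1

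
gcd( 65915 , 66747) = 1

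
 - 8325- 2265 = - 10590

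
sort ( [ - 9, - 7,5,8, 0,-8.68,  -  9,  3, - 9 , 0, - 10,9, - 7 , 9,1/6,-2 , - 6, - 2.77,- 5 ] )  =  [ - 10, - 9, - 9,- 9,  -  8.68, - 7, - 7,-6,- 5, - 2.77, -2, 0,0,  1/6,3,5,  8,9,9 ]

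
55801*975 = 54405975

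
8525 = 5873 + 2652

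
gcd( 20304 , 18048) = 2256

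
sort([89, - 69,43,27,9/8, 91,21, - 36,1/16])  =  [ - 69, - 36,1/16,9/8,  21,27,43,89, 91]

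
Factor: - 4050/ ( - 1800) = 2^( - 2)*3^2   =  9/4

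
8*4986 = 39888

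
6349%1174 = 479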